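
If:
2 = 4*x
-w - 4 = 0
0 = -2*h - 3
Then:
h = -3/2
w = -4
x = 1/2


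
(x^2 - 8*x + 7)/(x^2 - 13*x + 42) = (x - 1)/(x - 6)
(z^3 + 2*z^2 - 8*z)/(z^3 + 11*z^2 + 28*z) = (z - 2)/(z + 7)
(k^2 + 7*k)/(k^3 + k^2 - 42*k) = 1/(k - 6)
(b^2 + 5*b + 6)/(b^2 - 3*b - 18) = (b + 2)/(b - 6)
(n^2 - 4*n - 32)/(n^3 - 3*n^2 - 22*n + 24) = (n - 8)/(n^2 - 7*n + 6)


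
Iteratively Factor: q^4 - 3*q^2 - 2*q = (q + 1)*(q^3 - q^2 - 2*q) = (q - 2)*(q + 1)*(q^2 + q) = q*(q - 2)*(q + 1)*(q + 1)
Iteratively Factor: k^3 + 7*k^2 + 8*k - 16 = (k + 4)*(k^2 + 3*k - 4) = (k + 4)^2*(k - 1)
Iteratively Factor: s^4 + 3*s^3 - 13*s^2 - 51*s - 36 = (s + 3)*(s^3 - 13*s - 12) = (s + 3)^2*(s^2 - 3*s - 4) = (s - 4)*(s + 3)^2*(s + 1)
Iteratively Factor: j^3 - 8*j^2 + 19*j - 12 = (j - 4)*(j^2 - 4*j + 3) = (j - 4)*(j - 3)*(j - 1)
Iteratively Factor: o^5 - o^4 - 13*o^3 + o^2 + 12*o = (o)*(o^4 - o^3 - 13*o^2 + o + 12) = o*(o - 1)*(o^3 - 13*o - 12) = o*(o - 1)*(o + 1)*(o^2 - o - 12) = o*(o - 4)*(o - 1)*(o + 1)*(o + 3)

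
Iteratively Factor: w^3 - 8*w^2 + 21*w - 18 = (w - 3)*(w^2 - 5*w + 6) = (w - 3)^2*(w - 2)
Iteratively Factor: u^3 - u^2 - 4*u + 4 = (u + 2)*(u^2 - 3*u + 2) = (u - 2)*(u + 2)*(u - 1)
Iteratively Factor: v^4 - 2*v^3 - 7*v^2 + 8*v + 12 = (v + 2)*(v^3 - 4*v^2 + v + 6) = (v + 1)*(v + 2)*(v^2 - 5*v + 6) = (v - 2)*(v + 1)*(v + 2)*(v - 3)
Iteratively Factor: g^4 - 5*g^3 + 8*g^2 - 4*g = (g - 2)*(g^3 - 3*g^2 + 2*g) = (g - 2)*(g - 1)*(g^2 - 2*g) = g*(g - 2)*(g - 1)*(g - 2)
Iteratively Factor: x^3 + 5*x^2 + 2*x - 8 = (x + 4)*(x^2 + x - 2) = (x + 2)*(x + 4)*(x - 1)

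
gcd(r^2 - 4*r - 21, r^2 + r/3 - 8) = r + 3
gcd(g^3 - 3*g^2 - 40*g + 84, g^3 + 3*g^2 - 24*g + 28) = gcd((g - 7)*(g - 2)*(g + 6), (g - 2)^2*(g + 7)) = g - 2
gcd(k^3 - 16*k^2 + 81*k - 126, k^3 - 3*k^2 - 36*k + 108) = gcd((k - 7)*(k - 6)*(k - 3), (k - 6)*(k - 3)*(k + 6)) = k^2 - 9*k + 18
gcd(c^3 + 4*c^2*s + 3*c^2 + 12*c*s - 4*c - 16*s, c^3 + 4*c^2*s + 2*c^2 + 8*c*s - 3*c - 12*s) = c^2 + 4*c*s - c - 4*s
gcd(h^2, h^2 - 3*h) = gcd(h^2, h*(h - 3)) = h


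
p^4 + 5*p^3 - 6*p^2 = p^2*(p - 1)*(p + 6)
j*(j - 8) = j^2 - 8*j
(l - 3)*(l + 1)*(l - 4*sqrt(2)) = l^3 - 4*sqrt(2)*l^2 - 2*l^2 - 3*l + 8*sqrt(2)*l + 12*sqrt(2)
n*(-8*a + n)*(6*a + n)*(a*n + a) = -48*a^3*n^2 - 48*a^3*n - 2*a^2*n^3 - 2*a^2*n^2 + a*n^4 + a*n^3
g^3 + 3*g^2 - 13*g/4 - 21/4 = (g - 3/2)*(g + 1)*(g + 7/2)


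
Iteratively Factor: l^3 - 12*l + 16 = (l - 2)*(l^2 + 2*l - 8) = (l - 2)*(l + 4)*(l - 2)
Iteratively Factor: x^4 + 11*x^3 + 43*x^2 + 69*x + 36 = (x + 3)*(x^3 + 8*x^2 + 19*x + 12) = (x + 3)^2*(x^2 + 5*x + 4) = (x + 1)*(x + 3)^2*(x + 4)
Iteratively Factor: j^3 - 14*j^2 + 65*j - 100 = (j - 5)*(j^2 - 9*j + 20) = (j - 5)*(j - 4)*(j - 5)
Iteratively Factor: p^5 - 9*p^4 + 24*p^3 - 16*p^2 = (p - 4)*(p^4 - 5*p^3 + 4*p^2) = p*(p - 4)*(p^3 - 5*p^2 + 4*p) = p*(p - 4)^2*(p^2 - p) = p^2*(p - 4)^2*(p - 1)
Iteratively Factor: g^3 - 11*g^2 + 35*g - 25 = (g - 5)*(g^2 - 6*g + 5) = (g - 5)*(g - 1)*(g - 5)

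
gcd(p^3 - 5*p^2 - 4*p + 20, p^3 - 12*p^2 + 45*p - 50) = p^2 - 7*p + 10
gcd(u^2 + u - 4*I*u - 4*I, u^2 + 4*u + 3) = u + 1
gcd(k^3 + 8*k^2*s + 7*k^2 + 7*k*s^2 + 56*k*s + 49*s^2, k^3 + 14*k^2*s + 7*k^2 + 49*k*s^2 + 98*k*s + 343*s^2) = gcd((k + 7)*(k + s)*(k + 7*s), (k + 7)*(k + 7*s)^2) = k^2 + 7*k*s + 7*k + 49*s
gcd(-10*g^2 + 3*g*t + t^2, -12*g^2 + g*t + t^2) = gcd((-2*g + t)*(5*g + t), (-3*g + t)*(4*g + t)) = 1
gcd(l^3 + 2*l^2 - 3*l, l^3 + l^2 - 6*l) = l^2 + 3*l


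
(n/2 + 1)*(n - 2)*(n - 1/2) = n^3/2 - n^2/4 - 2*n + 1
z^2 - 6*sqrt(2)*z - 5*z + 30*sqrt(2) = (z - 5)*(z - 6*sqrt(2))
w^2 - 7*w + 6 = (w - 6)*(w - 1)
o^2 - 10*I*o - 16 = (o - 8*I)*(o - 2*I)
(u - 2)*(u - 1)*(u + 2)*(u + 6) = u^4 + 5*u^3 - 10*u^2 - 20*u + 24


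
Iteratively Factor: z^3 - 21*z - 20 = (z - 5)*(z^2 + 5*z + 4) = (z - 5)*(z + 4)*(z + 1)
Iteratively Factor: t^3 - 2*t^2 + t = (t)*(t^2 - 2*t + 1) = t*(t - 1)*(t - 1)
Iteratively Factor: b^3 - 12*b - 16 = (b + 2)*(b^2 - 2*b - 8) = (b - 4)*(b + 2)*(b + 2)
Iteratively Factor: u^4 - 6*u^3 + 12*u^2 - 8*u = (u - 2)*(u^3 - 4*u^2 + 4*u) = (u - 2)^2*(u^2 - 2*u) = (u - 2)^3*(u)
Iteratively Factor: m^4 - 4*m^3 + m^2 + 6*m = (m)*(m^3 - 4*m^2 + m + 6) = m*(m + 1)*(m^2 - 5*m + 6) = m*(m - 2)*(m + 1)*(m - 3)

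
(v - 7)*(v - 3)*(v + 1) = v^3 - 9*v^2 + 11*v + 21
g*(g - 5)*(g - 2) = g^3 - 7*g^2 + 10*g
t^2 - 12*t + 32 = (t - 8)*(t - 4)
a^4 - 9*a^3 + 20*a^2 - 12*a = a*(a - 6)*(a - 2)*(a - 1)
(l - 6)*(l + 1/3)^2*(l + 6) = l^4 + 2*l^3/3 - 323*l^2/9 - 24*l - 4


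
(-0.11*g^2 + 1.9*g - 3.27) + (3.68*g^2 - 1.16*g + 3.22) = 3.57*g^2 + 0.74*g - 0.0499999999999998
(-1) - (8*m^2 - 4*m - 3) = -8*m^2 + 4*m + 2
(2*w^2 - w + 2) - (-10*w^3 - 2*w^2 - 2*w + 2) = 10*w^3 + 4*w^2 + w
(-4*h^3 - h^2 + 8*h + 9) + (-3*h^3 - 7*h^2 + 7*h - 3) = -7*h^3 - 8*h^2 + 15*h + 6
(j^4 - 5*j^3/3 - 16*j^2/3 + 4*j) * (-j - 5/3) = -j^5 + 73*j^3/9 + 44*j^2/9 - 20*j/3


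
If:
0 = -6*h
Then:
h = 0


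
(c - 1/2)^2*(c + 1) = c^3 - 3*c/4 + 1/4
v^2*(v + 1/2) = v^3 + v^2/2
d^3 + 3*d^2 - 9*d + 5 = (d - 1)^2*(d + 5)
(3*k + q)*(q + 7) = 3*k*q + 21*k + q^2 + 7*q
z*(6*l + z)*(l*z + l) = 6*l^2*z^2 + 6*l^2*z + l*z^3 + l*z^2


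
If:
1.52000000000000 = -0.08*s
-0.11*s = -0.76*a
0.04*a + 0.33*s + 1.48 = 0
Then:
No Solution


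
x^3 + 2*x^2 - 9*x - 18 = (x - 3)*(x + 2)*(x + 3)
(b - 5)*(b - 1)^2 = b^3 - 7*b^2 + 11*b - 5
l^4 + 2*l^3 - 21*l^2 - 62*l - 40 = (l - 5)*(l + 1)*(l + 2)*(l + 4)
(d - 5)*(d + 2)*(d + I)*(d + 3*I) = d^4 - 3*d^3 + 4*I*d^3 - 13*d^2 - 12*I*d^2 + 9*d - 40*I*d + 30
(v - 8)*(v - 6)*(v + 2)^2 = v^4 - 10*v^3 - 4*v^2 + 136*v + 192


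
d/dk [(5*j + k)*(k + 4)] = 5*j + 2*k + 4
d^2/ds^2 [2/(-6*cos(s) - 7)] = 12*(-7*cos(s) + 3*cos(2*s) - 9)/(6*cos(s) + 7)^3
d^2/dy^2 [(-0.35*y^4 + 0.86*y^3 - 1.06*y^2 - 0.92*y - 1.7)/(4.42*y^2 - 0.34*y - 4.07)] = (-13.67548*y^6 + 3.15587999999994*y^5 + 37.5349799999999*y^4 - 15.741592*y^3 - 376.116036*y^2 + 1.50195600000003*y - 94.128396)/(86.350888*y^6 - 19.927128*y^5 - 237.006588*y^4 + 36.659072*y^3 + 218.239098*y^2 - 16.896198*y - 67.419143)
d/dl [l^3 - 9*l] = 3*l^2 - 9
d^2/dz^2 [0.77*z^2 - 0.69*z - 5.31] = 1.54000000000000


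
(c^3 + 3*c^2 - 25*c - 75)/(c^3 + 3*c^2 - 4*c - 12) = (c^2 - 25)/(c^2 - 4)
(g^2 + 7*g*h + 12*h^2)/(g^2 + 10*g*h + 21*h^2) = (g + 4*h)/(g + 7*h)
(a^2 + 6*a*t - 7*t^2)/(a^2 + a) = (a^2 + 6*a*t - 7*t^2)/(a*(a + 1))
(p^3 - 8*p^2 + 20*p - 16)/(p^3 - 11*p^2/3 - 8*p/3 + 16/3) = 3*(p^2 - 4*p + 4)/(3*p^2 + p - 4)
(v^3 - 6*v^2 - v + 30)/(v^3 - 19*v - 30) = (v - 3)/(v + 3)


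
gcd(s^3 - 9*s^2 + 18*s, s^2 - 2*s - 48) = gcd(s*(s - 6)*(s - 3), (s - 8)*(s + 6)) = 1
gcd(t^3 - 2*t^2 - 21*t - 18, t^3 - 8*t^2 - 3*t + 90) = t^2 - 3*t - 18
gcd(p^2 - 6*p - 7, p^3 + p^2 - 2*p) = 1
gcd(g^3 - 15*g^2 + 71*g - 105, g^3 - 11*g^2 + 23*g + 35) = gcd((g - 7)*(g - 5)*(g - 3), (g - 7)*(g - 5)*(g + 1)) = g^2 - 12*g + 35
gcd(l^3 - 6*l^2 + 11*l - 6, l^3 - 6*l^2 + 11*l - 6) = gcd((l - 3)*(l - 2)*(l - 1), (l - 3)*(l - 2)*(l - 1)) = l^3 - 6*l^2 + 11*l - 6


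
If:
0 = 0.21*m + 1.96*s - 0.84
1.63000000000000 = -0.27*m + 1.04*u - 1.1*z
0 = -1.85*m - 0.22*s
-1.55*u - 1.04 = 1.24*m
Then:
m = -0.05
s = 0.43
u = -0.63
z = -2.06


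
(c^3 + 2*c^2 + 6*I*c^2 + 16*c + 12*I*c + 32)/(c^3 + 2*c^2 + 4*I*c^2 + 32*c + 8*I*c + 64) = (c - 2*I)/(c - 4*I)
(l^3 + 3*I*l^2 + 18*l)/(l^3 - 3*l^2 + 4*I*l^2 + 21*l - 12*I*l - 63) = l*(l + 6*I)/(l^2 + l*(-3 + 7*I) - 21*I)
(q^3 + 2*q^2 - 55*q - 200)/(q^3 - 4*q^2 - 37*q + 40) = (q + 5)/(q - 1)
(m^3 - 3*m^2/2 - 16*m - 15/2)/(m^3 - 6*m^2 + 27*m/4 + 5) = 2*(m^2 - 2*m - 15)/(2*m^2 - 13*m + 20)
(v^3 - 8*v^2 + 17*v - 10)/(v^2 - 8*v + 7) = (v^2 - 7*v + 10)/(v - 7)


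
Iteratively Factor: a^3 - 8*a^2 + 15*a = (a - 3)*(a^2 - 5*a) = a*(a - 3)*(a - 5)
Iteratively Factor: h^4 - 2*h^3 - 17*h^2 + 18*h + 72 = (h - 3)*(h^3 + h^2 - 14*h - 24) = (h - 4)*(h - 3)*(h^2 + 5*h + 6) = (h - 4)*(h - 3)*(h + 3)*(h + 2)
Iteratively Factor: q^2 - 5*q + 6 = (q - 3)*(q - 2)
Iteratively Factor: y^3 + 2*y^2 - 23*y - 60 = (y - 5)*(y^2 + 7*y + 12) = (y - 5)*(y + 3)*(y + 4)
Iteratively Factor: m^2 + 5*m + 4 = (m + 1)*(m + 4)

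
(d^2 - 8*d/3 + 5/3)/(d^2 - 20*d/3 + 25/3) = (d - 1)/(d - 5)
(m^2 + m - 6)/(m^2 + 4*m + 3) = (m - 2)/(m + 1)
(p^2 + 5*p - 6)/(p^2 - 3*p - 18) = (-p^2 - 5*p + 6)/(-p^2 + 3*p + 18)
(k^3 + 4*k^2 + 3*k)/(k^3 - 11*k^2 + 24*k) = (k^2 + 4*k + 3)/(k^2 - 11*k + 24)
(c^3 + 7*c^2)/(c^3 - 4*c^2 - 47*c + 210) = c^2/(c^2 - 11*c + 30)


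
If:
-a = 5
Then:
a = -5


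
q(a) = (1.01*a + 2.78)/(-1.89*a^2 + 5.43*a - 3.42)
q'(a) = (1.01*a + 2.78)*(3.78*a - 5.43)/(-1.89*a^2 + 5.43*a - 3.42)^2 + 1.01/(-1.89*a^2 + 5.43*a - 3.42) = (1.9089*a^2 + 10.5084*a - 18.5496)/(3.5721*a^4 - 20.5254*a^3 + 42.4125*a^2 - 37.1412*a + 11.6964)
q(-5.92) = 0.03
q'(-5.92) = -0.00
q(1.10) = 14.62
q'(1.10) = -66.10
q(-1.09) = -0.14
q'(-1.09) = -0.21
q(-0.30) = -0.47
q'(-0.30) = -0.79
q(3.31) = -1.00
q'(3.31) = 0.98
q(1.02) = 25.03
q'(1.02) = -252.18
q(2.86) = -1.69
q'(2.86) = 2.42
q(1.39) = 8.79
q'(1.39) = -1.12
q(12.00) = -0.07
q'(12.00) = 0.01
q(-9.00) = 0.03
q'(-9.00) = 0.00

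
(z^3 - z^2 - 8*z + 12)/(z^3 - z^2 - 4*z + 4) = (z^2 + z - 6)/(z^2 + z - 2)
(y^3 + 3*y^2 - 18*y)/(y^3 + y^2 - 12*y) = (y + 6)/(y + 4)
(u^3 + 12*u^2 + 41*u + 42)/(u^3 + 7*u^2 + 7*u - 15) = (u^2 + 9*u + 14)/(u^2 + 4*u - 5)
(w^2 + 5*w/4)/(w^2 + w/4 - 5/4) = w/(w - 1)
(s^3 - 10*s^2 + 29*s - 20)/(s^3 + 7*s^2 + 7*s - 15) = (s^2 - 9*s + 20)/(s^2 + 8*s + 15)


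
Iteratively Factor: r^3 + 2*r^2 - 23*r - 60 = (r + 4)*(r^2 - 2*r - 15) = (r - 5)*(r + 4)*(r + 3)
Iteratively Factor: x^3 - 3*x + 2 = (x - 1)*(x^2 + x - 2) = (x - 1)*(x + 2)*(x - 1)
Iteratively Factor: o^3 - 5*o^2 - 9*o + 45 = (o - 3)*(o^2 - 2*o - 15) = (o - 5)*(o - 3)*(o + 3)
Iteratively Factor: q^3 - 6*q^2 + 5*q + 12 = (q - 4)*(q^2 - 2*q - 3) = (q - 4)*(q + 1)*(q - 3)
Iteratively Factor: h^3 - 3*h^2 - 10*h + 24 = (h - 2)*(h^2 - h - 12) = (h - 4)*(h - 2)*(h + 3)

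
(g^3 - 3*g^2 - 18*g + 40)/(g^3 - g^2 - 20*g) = (g - 2)/g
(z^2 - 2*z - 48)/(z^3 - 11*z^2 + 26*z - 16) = (z + 6)/(z^2 - 3*z + 2)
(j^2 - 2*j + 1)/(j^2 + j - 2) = (j - 1)/(j + 2)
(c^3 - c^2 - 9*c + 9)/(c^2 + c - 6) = (c^2 - 4*c + 3)/(c - 2)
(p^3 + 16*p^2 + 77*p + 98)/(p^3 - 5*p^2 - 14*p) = (p^2 + 14*p + 49)/(p*(p - 7))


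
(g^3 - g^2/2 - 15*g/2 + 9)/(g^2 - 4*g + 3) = (2*g^3 - g^2 - 15*g + 18)/(2*(g^2 - 4*g + 3))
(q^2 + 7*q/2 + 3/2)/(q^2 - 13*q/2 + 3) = (2*q^2 + 7*q + 3)/(2*q^2 - 13*q + 6)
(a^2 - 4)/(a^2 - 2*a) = (a + 2)/a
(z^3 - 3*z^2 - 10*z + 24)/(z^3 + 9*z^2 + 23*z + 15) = (z^2 - 6*z + 8)/(z^2 + 6*z + 5)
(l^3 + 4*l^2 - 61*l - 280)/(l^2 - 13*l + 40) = (l^2 + 12*l + 35)/(l - 5)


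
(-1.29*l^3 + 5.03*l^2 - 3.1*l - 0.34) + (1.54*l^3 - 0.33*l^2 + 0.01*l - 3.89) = 0.25*l^3 + 4.7*l^2 - 3.09*l - 4.23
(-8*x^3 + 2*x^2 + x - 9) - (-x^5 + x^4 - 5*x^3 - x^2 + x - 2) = x^5 - x^4 - 3*x^3 + 3*x^2 - 7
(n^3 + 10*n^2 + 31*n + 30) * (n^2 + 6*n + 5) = n^5 + 16*n^4 + 96*n^3 + 266*n^2 + 335*n + 150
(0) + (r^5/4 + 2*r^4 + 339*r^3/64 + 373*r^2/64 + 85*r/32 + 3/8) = r^5/4 + 2*r^4 + 339*r^3/64 + 373*r^2/64 + 85*r/32 + 3/8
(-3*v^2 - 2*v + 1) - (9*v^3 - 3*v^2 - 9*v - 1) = -9*v^3 + 7*v + 2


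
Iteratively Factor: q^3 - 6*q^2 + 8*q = (q - 2)*(q^2 - 4*q) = (q - 4)*(q - 2)*(q)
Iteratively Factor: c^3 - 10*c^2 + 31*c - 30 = (c - 5)*(c^2 - 5*c + 6) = (c - 5)*(c - 3)*(c - 2)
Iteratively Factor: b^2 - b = (b)*(b - 1)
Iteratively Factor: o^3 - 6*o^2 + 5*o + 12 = (o - 3)*(o^2 - 3*o - 4) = (o - 3)*(o + 1)*(o - 4)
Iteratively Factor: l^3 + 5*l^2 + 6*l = (l)*(l^2 + 5*l + 6) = l*(l + 3)*(l + 2)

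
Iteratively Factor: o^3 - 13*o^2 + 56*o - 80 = (o - 4)*(o^2 - 9*o + 20) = (o - 5)*(o - 4)*(o - 4)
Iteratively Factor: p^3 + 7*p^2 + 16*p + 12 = (p + 3)*(p^2 + 4*p + 4) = (p + 2)*(p + 3)*(p + 2)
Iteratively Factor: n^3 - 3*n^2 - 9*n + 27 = (n + 3)*(n^2 - 6*n + 9) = (n - 3)*(n + 3)*(n - 3)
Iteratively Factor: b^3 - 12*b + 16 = (b - 2)*(b^2 + 2*b - 8) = (b - 2)*(b + 4)*(b - 2)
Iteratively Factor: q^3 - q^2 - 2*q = (q + 1)*(q^2 - 2*q) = q*(q + 1)*(q - 2)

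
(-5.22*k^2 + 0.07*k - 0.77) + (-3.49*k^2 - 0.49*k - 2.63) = -8.71*k^2 - 0.42*k - 3.4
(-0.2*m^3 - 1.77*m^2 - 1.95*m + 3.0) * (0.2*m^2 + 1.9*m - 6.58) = -0.04*m^5 - 0.734*m^4 - 2.437*m^3 + 8.5416*m^2 + 18.531*m - 19.74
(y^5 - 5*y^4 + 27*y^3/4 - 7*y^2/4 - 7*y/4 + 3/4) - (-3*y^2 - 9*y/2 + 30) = y^5 - 5*y^4 + 27*y^3/4 + 5*y^2/4 + 11*y/4 - 117/4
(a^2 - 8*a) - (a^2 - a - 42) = 42 - 7*a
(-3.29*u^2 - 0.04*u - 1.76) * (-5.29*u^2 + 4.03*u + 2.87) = 17.4041*u^4 - 13.0471*u^3 - 0.293100000000001*u^2 - 7.2076*u - 5.0512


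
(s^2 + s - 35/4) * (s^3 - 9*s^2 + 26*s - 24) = s^5 - 8*s^4 + 33*s^3/4 + 323*s^2/4 - 503*s/2 + 210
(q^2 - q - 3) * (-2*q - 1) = -2*q^3 + q^2 + 7*q + 3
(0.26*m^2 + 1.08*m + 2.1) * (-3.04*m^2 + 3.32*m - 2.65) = -0.7904*m^4 - 2.42*m^3 - 3.4874*m^2 + 4.11*m - 5.565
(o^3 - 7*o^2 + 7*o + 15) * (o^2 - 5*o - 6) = o^5 - 12*o^4 + 36*o^3 + 22*o^2 - 117*o - 90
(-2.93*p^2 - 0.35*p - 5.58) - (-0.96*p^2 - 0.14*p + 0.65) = -1.97*p^2 - 0.21*p - 6.23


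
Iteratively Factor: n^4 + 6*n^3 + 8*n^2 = (n)*(n^3 + 6*n^2 + 8*n) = n*(n + 2)*(n^2 + 4*n) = n^2*(n + 2)*(n + 4)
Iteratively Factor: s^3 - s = (s)*(s^2 - 1) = s*(s - 1)*(s + 1)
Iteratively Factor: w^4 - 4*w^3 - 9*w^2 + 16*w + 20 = (w + 1)*(w^3 - 5*w^2 - 4*w + 20) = (w - 2)*(w + 1)*(w^2 - 3*w - 10) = (w - 2)*(w + 1)*(w + 2)*(w - 5)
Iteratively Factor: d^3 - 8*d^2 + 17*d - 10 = (d - 2)*(d^2 - 6*d + 5) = (d - 2)*(d - 1)*(d - 5)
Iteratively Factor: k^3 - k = (k - 1)*(k^2 + k) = k*(k - 1)*(k + 1)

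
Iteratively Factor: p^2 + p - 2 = (p - 1)*(p + 2)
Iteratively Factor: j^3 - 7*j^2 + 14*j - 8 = (j - 4)*(j^2 - 3*j + 2) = (j - 4)*(j - 1)*(j - 2)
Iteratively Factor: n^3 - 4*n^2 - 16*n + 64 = (n - 4)*(n^2 - 16) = (n - 4)*(n + 4)*(n - 4)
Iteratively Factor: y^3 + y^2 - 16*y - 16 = (y + 1)*(y^2 - 16) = (y + 1)*(y + 4)*(y - 4)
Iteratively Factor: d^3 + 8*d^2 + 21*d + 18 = (d + 3)*(d^2 + 5*d + 6) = (d + 2)*(d + 3)*(d + 3)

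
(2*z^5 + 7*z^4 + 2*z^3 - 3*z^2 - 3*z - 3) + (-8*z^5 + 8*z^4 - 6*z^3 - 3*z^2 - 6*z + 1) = -6*z^5 + 15*z^4 - 4*z^3 - 6*z^2 - 9*z - 2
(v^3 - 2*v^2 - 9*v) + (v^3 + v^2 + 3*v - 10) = 2*v^3 - v^2 - 6*v - 10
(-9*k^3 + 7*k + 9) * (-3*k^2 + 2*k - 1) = 27*k^5 - 18*k^4 - 12*k^3 - 13*k^2 + 11*k - 9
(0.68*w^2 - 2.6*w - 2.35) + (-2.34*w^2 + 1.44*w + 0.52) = -1.66*w^2 - 1.16*w - 1.83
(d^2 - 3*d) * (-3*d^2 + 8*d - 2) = -3*d^4 + 17*d^3 - 26*d^2 + 6*d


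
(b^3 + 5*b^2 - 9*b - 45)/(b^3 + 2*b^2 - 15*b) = (b + 3)/b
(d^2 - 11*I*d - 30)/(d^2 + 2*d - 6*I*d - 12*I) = (d - 5*I)/(d + 2)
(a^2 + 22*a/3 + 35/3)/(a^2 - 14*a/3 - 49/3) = (a + 5)/(a - 7)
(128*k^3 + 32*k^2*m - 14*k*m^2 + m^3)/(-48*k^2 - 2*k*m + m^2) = (-16*k^2 - 6*k*m + m^2)/(6*k + m)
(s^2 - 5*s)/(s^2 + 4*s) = (s - 5)/(s + 4)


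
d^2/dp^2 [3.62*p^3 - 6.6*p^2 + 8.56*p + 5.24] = 21.72*p - 13.2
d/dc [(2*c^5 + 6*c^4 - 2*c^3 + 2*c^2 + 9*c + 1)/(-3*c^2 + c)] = (-18*c^6 - 28*c^5 + 24*c^4 - 4*c^3 + 29*c^2 + 6*c - 1)/(c^2*(9*c^2 - 6*c + 1))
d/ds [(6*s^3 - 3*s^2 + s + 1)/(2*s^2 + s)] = (12*s^4 + 12*s^3 - 5*s^2 - 4*s - 1)/(s^2*(4*s^2 + 4*s + 1))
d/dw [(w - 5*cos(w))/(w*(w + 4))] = (w*(-w + 5*cos(w)) + w*(w + 4)*(5*sin(w) + 1) + (-w + 5*cos(w))*(w + 4))/(w^2*(w + 4)^2)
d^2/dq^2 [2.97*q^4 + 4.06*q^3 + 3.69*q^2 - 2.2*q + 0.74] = 35.64*q^2 + 24.36*q + 7.38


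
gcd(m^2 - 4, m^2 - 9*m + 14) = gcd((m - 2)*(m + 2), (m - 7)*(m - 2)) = m - 2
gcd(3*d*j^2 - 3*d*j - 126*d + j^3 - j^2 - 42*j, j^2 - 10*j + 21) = j - 7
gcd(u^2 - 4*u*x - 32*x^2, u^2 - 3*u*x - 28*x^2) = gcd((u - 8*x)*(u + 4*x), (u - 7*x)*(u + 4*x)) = u + 4*x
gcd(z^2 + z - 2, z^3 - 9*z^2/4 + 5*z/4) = z - 1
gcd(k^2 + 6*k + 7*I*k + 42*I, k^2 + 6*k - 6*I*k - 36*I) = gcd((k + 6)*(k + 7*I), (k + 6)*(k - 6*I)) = k + 6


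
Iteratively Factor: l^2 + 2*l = (l)*(l + 2)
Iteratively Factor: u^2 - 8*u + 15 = (u - 3)*(u - 5)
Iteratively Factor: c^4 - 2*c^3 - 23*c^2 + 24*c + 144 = (c - 4)*(c^3 + 2*c^2 - 15*c - 36) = (c - 4)*(c + 3)*(c^2 - c - 12) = (c - 4)^2*(c + 3)*(c + 3)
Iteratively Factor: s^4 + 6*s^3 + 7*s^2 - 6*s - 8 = (s + 2)*(s^3 + 4*s^2 - s - 4) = (s + 2)*(s + 4)*(s^2 - 1) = (s - 1)*(s + 2)*(s + 4)*(s + 1)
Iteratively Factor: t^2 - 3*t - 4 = (t + 1)*(t - 4)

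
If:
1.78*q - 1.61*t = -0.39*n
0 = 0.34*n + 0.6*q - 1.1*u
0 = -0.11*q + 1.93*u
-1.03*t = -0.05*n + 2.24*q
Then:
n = 0.00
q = 0.00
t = 0.00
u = 0.00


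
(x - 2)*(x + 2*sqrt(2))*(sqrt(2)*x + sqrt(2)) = sqrt(2)*x^3 - sqrt(2)*x^2 + 4*x^2 - 4*x - 2*sqrt(2)*x - 8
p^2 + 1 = (p - I)*(p + I)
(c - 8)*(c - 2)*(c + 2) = c^3 - 8*c^2 - 4*c + 32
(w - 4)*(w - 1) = w^2 - 5*w + 4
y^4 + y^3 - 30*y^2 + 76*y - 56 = (y - 2)^3*(y + 7)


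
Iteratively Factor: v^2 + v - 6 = (v - 2)*(v + 3)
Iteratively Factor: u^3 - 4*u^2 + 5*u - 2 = (u - 1)*(u^2 - 3*u + 2) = (u - 1)^2*(u - 2)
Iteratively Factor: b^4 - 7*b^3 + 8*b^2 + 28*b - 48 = (b - 4)*(b^3 - 3*b^2 - 4*b + 12) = (b - 4)*(b - 3)*(b^2 - 4) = (b - 4)*(b - 3)*(b - 2)*(b + 2)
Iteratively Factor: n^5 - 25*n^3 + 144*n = (n - 3)*(n^4 + 3*n^3 - 16*n^2 - 48*n) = (n - 3)*(n + 3)*(n^3 - 16*n) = (n - 3)*(n + 3)*(n + 4)*(n^2 - 4*n) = (n - 4)*(n - 3)*(n + 3)*(n + 4)*(n)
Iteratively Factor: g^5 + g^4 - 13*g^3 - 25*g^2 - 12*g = (g)*(g^4 + g^3 - 13*g^2 - 25*g - 12) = g*(g + 1)*(g^3 - 13*g - 12) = g*(g + 1)*(g + 3)*(g^2 - 3*g - 4) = g*(g + 1)^2*(g + 3)*(g - 4)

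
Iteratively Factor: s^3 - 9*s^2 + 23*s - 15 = (s - 3)*(s^2 - 6*s + 5) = (s - 5)*(s - 3)*(s - 1)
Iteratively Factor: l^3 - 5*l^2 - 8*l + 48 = (l + 3)*(l^2 - 8*l + 16) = (l - 4)*(l + 3)*(l - 4)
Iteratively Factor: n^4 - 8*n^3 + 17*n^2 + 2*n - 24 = (n - 4)*(n^3 - 4*n^2 + n + 6) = (n - 4)*(n - 3)*(n^2 - n - 2) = (n - 4)*(n - 3)*(n + 1)*(n - 2)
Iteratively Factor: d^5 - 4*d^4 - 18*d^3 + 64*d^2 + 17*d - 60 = (d - 3)*(d^4 - d^3 - 21*d^2 + d + 20) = (d - 3)*(d + 4)*(d^3 - 5*d^2 - d + 5) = (d - 5)*(d - 3)*(d + 4)*(d^2 - 1) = (d - 5)*(d - 3)*(d - 1)*(d + 4)*(d + 1)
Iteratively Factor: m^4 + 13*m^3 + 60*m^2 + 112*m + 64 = (m + 4)*(m^3 + 9*m^2 + 24*m + 16) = (m + 4)^2*(m^2 + 5*m + 4) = (m + 1)*(m + 4)^2*(m + 4)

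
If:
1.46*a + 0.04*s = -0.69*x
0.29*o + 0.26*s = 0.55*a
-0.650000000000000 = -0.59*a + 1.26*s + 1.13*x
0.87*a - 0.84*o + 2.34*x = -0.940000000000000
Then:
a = 0.15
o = 0.44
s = -0.18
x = -0.30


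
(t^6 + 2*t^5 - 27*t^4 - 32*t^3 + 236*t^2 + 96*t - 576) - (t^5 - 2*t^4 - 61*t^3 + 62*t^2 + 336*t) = t^6 + t^5 - 25*t^4 + 29*t^3 + 174*t^2 - 240*t - 576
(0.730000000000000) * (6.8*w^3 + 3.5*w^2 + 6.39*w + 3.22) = 4.964*w^3 + 2.555*w^2 + 4.6647*w + 2.3506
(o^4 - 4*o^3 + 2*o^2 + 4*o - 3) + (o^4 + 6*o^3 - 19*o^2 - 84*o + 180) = 2*o^4 + 2*o^3 - 17*o^2 - 80*o + 177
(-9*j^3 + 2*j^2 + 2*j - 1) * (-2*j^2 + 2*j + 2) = 18*j^5 - 22*j^4 - 18*j^3 + 10*j^2 + 2*j - 2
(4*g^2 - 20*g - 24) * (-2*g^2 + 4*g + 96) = -8*g^4 + 56*g^3 + 352*g^2 - 2016*g - 2304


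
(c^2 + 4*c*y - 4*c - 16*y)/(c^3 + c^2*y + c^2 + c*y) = (c^2 + 4*c*y - 4*c - 16*y)/(c*(c^2 + c*y + c + y))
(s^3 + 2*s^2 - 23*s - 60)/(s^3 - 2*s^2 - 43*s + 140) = (s^2 + 7*s + 12)/(s^2 + 3*s - 28)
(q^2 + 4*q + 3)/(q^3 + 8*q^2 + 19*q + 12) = 1/(q + 4)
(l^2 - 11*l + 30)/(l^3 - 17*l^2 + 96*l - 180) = 1/(l - 6)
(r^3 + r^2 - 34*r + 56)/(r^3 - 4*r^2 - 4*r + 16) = (r + 7)/(r + 2)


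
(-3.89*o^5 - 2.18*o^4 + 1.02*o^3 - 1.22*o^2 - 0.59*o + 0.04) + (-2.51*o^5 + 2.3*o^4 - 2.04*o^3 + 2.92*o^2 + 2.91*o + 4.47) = -6.4*o^5 + 0.12*o^4 - 1.02*o^3 + 1.7*o^2 + 2.32*o + 4.51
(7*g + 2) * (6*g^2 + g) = 42*g^3 + 19*g^2 + 2*g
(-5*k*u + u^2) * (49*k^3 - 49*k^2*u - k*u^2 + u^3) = -245*k^4*u + 294*k^3*u^2 - 44*k^2*u^3 - 6*k*u^4 + u^5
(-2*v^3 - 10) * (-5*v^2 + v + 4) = 10*v^5 - 2*v^4 - 8*v^3 + 50*v^2 - 10*v - 40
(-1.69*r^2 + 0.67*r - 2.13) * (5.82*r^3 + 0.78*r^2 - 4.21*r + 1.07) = -9.8358*r^5 + 2.5812*r^4 - 4.7591*r^3 - 6.2904*r^2 + 9.6842*r - 2.2791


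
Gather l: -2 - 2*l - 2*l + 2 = -4*l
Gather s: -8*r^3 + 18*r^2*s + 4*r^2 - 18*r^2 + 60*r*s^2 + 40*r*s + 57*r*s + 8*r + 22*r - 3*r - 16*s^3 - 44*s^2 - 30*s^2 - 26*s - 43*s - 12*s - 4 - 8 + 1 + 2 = -8*r^3 - 14*r^2 + 27*r - 16*s^3 + s^2*(60*r - 74) + s*(18*r^2 + 97*r - 81) - 9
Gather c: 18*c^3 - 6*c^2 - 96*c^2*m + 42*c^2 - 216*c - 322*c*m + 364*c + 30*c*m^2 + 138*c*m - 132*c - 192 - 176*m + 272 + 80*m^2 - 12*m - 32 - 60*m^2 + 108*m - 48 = 18*c^3 + c^2*(36 - 96*m) + c*(30*m^2 - 184*m + 16) + 20*m^2 - 80*m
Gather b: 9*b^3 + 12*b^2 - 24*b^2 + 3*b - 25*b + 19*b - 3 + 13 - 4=9*b^3 - 12*b^2 - 3*b + 6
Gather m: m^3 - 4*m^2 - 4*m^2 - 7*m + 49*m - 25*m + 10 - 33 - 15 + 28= m^3 - 8*m^2 + 17*m - 10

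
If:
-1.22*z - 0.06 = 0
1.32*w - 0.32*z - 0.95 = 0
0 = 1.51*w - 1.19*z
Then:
No Solution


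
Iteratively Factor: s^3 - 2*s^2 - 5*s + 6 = (s - 3)*(s^2 + s - 2) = (s - 3)*(s - 1)*(s + 2)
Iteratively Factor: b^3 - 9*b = (b + 3)*(b^2 - 3*b) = (b - 3)*(b + 3)*(b)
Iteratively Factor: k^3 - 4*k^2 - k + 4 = (k - 4)*(k^2 - 1) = (k - 4)*(k + 1)*(k - 1)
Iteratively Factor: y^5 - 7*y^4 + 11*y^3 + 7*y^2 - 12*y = (y - 1)*(y^4 - 6*y^3 + 5*y^2 + 12*y) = (y - 1)*(y + 1)*(y^3 - 7*y^2 + 12*y) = (y - 3)*(y - 1)*(y + 1)*(y^2 - 4*y) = (y - 4)*(y - 3)*(y - 1)*(y + 1)*(y)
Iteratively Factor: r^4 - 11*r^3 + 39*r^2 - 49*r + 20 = (r - 1)*(r^3 - 10*r^2 + 29*r - 20) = (r - 5)*(r - 1)*(r^2 - 5*r + 4) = (r - 5)*(r - 4)*(r - 1)*(r - 1)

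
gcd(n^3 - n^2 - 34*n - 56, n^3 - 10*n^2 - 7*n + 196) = n^2 - 3*n - 28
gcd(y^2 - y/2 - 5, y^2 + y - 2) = y + 2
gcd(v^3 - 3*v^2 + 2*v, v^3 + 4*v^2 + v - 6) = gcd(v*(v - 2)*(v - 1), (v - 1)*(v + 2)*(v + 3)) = v - 1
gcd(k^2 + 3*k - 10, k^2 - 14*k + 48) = 1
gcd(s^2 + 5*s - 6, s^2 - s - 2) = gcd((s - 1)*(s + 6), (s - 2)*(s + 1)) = 1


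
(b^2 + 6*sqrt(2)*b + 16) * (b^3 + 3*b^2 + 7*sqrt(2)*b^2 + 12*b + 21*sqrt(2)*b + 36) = b^5 + 3*b^4 + 13*sqrt(2)*b^4 + 39*sqrt(2)*b^3 + 112*b^3 + 184*sqrt(2)*b^2 + 336*b^2 + 192*b + 552*sqrt(2)*b + 576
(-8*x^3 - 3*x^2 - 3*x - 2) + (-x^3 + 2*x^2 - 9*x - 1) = -9*x^3 - x^2 - 12*x - 3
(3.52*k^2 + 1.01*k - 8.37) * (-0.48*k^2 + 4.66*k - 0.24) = -1.6896*k^4 + 15.9184*k^3 + 7.8794*k^2 - 39.2466*k + 2.0088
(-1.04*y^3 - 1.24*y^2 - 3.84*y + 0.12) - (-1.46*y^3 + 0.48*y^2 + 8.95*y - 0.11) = 0.42*y^3 - 1.72*y^2 - 12.79*y + 0.23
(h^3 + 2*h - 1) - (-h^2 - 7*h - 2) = h^3 + h^2 + 9*h + 1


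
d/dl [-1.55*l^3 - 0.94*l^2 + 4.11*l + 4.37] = -4.65*l^2 - 1.88*l + 4.11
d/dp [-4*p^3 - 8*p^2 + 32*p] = -12*p^2 - 16*p + 32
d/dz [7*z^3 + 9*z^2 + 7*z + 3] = 21*z^2 + 18*z + 7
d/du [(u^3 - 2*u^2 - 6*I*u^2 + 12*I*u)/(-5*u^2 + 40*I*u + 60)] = (-u^2 + 4*I*u - 4*I)/(5*(u^2 - 4*I*u - 4))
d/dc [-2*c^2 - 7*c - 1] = -4*c - 7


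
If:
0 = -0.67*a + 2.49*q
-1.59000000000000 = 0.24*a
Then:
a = -6.62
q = -1.78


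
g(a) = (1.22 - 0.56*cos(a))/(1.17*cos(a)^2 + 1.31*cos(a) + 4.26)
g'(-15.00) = -0.06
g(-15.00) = 0.42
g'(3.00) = 0.00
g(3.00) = 0.43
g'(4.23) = -0.15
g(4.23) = 0.38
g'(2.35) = 0.08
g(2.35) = 0.41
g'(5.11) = -0.19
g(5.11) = 0.20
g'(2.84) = 0.01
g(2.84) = 0.43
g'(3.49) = -0.01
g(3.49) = 0.43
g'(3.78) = -0.05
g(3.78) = 0.42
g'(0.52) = 0.08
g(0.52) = 0.12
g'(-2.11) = -0.13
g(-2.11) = 0.39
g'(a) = (1.22 - 0.56*cos(a))*(2.34*sin(a)*cos(a) + 1.31*sin(a))/(1.17*cos(a)^2 + 1.31*cos(a) + 4.26)^2 + 0.56*sin(a)/(1.17*cos(a)^2 + 1.31*cos(a) + 4.26)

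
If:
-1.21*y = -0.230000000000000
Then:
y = 0.19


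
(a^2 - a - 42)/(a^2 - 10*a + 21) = (a + 6)/(a - 3)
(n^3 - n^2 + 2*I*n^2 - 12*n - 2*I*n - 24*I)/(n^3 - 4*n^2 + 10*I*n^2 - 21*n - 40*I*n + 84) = (n^2 + n*(3 + 2*I) + 6*I)/(n^2 + 10*I*n - 21)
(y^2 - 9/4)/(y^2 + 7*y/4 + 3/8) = 2*(2*y - 3)/(4*y + 1)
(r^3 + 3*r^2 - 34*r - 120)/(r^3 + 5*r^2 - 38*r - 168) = (r + 5)/(r + 7)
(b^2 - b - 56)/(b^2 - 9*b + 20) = (b^2 - b - 56)/(b^2 - 9*b + 20)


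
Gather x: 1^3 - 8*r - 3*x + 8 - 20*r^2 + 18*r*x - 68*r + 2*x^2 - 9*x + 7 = -20*r^2 - 76*r + 2*x^2 + x*(18*r - 12) + 16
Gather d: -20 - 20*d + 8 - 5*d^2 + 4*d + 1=-5*d^2 - 16*d - 11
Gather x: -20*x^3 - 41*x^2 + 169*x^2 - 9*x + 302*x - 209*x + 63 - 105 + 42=-20*x^3 + 128*x^2 + 84*x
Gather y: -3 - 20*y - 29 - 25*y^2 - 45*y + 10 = -25*y^2 - 65*y - 22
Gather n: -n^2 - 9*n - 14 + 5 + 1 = -n^2 - 9*n - 8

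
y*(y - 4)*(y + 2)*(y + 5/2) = y^4 + y^3/2 - 13*y^2 - 20*y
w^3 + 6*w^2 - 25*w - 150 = (w - 5)*(w + 5)*(w + 6)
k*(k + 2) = k^2 + 2*k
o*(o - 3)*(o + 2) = o^3 - o^2 - 6*o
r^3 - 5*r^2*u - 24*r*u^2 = r*(r - 8*u)*(r + 3*u)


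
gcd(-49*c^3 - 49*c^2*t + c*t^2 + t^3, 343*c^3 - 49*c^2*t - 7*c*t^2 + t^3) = -49*c^2 + t^2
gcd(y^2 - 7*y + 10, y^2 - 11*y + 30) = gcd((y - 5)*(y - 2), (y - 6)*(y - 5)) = y - 5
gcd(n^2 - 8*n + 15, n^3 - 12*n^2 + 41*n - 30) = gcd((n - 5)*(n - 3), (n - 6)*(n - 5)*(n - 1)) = n - 5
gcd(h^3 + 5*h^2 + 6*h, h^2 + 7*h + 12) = h + 3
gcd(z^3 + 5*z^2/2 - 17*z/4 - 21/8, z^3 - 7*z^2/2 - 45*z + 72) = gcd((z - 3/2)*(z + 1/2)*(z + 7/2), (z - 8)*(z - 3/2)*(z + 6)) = z - 3/2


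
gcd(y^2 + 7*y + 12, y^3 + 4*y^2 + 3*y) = y + 3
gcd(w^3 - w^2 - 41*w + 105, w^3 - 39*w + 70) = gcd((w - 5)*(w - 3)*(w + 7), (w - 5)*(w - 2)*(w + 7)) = w^2 + 2*w - 35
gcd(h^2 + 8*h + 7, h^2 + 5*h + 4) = h + 1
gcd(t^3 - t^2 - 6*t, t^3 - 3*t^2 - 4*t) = t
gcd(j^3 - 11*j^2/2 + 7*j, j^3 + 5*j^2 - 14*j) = j^2 - 2*j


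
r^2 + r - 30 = (r - 5)*(r + 6)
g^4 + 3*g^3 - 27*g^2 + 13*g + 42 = (g - 3)*(g - 2)*(g + 1)*(g + 7)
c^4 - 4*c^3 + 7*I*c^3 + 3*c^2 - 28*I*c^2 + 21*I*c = c*(c - 3)*(c - 1)*(c + 7*I)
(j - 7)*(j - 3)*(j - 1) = j^3 - 11*j^2 + 31*j - 21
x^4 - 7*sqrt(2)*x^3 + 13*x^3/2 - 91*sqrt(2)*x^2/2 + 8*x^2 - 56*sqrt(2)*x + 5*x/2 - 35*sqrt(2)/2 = (x + 1/2)*(x + 1)*(x + 5)*(x - 7*sqrt(2))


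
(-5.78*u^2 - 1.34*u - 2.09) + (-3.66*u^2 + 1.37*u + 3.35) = -9.44*u^2 + 0.03*u + 1.26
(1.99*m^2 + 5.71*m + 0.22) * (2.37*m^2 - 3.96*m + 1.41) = 4.7163*m^4 + 5.6523*m^3 - 19.2843*m^2 + 7.1799*m + 0.3102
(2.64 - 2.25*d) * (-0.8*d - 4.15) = 1.8*d^2 + 7.2255*d - 10.956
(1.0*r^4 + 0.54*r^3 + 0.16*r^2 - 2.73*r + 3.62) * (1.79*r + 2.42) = 1.79*r^5 + 3.3866*r^4 + 1.5932*r^3 - 4.4995*r^2 - 0.126799999999999*r + 8.7604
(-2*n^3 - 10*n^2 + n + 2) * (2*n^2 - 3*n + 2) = -4*n^5 - 14*n^4 + 28*n^3 - 19*n^2 - 4*n + 4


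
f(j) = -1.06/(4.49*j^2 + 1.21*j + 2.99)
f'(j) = -1.06*(-8.98*j - 1.21)/(4.49*j^2 + 1.21*j + 2.99)^2 = (9.5188*j + 1.2826)/(4.49*j^2 + 1.21*j + 2.99)^2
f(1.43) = -0.08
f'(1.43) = 0.08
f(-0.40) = -0.33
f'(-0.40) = -0.24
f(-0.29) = -0.35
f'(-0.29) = -0.16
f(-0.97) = -0.18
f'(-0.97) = -0.22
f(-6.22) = -0.01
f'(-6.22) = -0.00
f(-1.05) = -0.16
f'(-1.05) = -0.20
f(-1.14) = -0.14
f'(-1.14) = -0.17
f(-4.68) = -0.01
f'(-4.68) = -0.00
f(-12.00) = -0.00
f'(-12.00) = -0.00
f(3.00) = -0.02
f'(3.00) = 0.01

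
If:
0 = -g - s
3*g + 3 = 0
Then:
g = -1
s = 1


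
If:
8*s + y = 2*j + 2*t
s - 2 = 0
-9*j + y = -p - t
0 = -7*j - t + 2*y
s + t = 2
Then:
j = -32/3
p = -176/3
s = 2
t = 0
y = -112/3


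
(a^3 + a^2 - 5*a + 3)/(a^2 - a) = a + 2 - 3/a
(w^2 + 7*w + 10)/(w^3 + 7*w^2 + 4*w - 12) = (w + 5)/(w^2 + 5*w - 6)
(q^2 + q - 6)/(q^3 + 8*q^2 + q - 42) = 1/(q + 7)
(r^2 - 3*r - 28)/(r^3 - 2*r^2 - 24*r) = (r - 7)/(r*(r - 6))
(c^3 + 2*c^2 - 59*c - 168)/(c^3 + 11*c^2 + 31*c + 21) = (c - 8)/(c + 1)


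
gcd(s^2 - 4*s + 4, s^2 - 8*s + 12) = s - 2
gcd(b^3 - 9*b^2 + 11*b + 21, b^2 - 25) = 1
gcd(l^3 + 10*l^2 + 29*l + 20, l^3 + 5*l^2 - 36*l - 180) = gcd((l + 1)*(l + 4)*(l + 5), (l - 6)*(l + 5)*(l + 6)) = l + 5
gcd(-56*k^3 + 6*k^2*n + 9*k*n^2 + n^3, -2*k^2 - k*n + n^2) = 2*k - n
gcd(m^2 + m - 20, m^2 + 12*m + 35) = m + 5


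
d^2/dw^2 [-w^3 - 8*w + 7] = -6*w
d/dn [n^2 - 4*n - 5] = 2*n - 4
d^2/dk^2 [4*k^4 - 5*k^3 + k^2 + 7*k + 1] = 48*k^2 - 30*k + 2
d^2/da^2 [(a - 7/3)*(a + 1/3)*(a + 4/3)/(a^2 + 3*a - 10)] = 4*(237*a^3 - 1527*a^2 + 2529*a - 2561)/(27*(a^6 + 9*a^5 - 3*a^4 - 153*a^3 + 30*a^2 + 900*a - 1000))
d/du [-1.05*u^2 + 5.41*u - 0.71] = 5.41 - 2.1*u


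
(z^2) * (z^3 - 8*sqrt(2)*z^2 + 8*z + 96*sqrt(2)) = z^5 - 8*sqrt(2)*z^4 + 8*z^3 + 96*sqrt(2)*z^2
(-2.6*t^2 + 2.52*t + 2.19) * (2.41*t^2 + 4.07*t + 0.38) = -6.266*t^4 - 4.5088*t^3 + 14.5463*t^2 + 9.8709*t + 0.8322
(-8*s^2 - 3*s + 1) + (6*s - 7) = -8*s^2 + 3*s - 6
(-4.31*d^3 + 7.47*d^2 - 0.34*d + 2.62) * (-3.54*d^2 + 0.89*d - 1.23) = 15.2574*d^5 - 30.2797*d^4 + 13.1532*d^3 - 18.7655*d^2 + 2.75*d - 3.2226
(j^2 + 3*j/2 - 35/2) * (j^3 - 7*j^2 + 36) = j^5 - 11*j^4/2 - 28*j^3 + 317*j^2/2 + 54*j - 630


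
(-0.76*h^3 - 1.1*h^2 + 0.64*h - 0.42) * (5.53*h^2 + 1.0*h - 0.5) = -4.2028*h^5 - 6.843*h^4 + 2.8192*h^3 - 1.1326*h^2 - 0.74*h + 0.21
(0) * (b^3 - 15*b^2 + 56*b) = 0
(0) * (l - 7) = 0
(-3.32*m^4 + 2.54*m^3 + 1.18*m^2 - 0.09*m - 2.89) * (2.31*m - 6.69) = -7.6692*m^5 + 28.0782*m^4 - 14.2668*m^3 - 8.1021*m^2 - 6.0738*m + 19.3341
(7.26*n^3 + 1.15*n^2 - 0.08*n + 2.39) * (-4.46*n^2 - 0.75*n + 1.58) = -32.3796*n^5 - 10.574*n^4 + 10.9651*n^3 - 8.7824*n^2 - 1.9189*n + 3.7762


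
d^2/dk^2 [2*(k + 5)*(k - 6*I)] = 4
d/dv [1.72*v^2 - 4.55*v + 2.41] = 3.44*v - 4.55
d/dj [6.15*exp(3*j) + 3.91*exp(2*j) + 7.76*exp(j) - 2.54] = (18.45*exp(2*j) + 7.82*exp(j) + 7.76)*exp(j)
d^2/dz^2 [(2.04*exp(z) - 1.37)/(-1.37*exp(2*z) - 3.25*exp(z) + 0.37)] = (-3.828876*exp(4*z) + 19.368512*exp(3*z) + 12.095319*exp(2*z) + 14.795337*exp(z) + 1.368149)*exp(z)/(2.571353*exp(6*z) + 18.299775*exp(5*z) + 41.328516*exp(4*z) + 24.443575*exp(3*z) - 11.161716*exp(2*z) + 1.334775*exp(z) - 0.050653)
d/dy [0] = 0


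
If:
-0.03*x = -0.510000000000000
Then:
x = 17.00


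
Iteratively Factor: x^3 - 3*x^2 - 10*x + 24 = (x - 4)*(x^2 + x - 6) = (x - 4)*(x - 2)*(x + 3)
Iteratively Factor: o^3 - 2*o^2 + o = (o)*(o^2 - 2*o + 1) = o*(o - 1)*(o - 1)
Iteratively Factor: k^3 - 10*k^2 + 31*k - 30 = (k - 3)*(k^2 - 7*k + 10) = (k - 3)*(k - 2)*(k - 5)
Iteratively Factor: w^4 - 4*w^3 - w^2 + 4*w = (w - 1)*(w^3 - 3*w^2 - 4*w) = (w - 4)*(w - 1)*(w^2 + w) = (w - 4)*(w - 1)*(w + 1)*(w)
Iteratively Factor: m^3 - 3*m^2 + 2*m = (m - 2)*(m^2 - m) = (m - 2)*(m - 1)*(m)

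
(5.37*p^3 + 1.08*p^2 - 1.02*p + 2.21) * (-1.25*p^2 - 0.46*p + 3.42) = -6.7125*p^5 - 3.8202*p^4 + 19.1436*p^3 + 1.4003*p^2 - 4.505*p + 7.5582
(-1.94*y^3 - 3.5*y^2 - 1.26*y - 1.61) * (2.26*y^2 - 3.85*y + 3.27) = -4.3844*y^5 - 0.440999999999999*y^4 + 4.2836*y^3 - 10.2326*y^2 + 2.0783*y - 5.2647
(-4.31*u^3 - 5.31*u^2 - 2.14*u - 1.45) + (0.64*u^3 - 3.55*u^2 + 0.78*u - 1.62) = -3.67*u^3 - 8.86*u^2 - 1.36*u - 3.07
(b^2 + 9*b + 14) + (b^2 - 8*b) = 2*b^2 + b + 14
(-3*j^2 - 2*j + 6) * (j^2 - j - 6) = -3*j^4 + j^3 + 26*j^2 + 6*j - 36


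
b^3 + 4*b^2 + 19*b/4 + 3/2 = (b + 1/2)*(b + 3/2)*(b + 2)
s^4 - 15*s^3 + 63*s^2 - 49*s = s*(s - 7)^2*(s - 1)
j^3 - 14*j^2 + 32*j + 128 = (j - 8)^2*(j + 2)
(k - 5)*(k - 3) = k^2 - 8*k + 15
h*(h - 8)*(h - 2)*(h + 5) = h^4 - 5*h^3 - 34*h^2 + 80*h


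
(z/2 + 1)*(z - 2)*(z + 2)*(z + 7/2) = z^4/2 + 11*z^3/4 + 3*z^2/2 - 11*z - 14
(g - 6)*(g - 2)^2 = g^3 - 10*g^2 + 28*g - 24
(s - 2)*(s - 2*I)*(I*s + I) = I*s^3 + 2*s^2 - I*s^2 - 2*s - 2*I*s - 4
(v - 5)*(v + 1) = v^2 - 4*v - 5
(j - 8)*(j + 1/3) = j^2 - 23*j/3 - 8/3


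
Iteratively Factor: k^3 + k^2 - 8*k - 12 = (k - 3)*(k^2 + 4*k + 4) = (k - 3)*(k + 2)*(k + 2)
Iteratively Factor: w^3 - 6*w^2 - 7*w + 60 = (w - 4)*(w^2 - 2*w - 15) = (w - 5)*(w - 4)*(w + 3)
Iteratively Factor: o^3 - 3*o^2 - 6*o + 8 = (o + 2)*(o^2 - 5*o + 4) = (o - 4)*(o + 2)*(o - 1)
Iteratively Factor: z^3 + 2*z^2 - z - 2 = (z + 1)*(z^2 + z - 2) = (z - 1)*(z + 1)*(z + 2)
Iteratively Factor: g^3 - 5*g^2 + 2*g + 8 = (g - 2)*(g^2 - 3*g - 4) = (g - 4)*(g - 2)*(g + 1)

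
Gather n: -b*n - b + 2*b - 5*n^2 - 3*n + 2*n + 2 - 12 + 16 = b - 5*n^2 + n*(-b - 1) + 6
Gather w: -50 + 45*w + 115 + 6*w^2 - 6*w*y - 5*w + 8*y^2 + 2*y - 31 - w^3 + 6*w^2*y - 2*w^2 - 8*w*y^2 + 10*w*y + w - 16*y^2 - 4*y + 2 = -w^3 + w^2*(6*y + 4) + w*(-8*y^2 + 4*y + 41) - 8*y^2 - 2*y + 36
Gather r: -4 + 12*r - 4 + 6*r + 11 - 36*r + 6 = 9 - 18*r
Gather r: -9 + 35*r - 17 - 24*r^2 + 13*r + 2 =-24*r^2 + 48*r - 24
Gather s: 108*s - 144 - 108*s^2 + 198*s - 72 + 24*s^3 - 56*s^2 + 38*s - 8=24*s^3 - 164*s^2 + 344*s - 224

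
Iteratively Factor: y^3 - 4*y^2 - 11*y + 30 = (y - 5)*(y^2 + y - 6) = (y - 5)*(y + 3)*(y - 2)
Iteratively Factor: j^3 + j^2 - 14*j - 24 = (j - 4)*(j^2 + 5*j + 6) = (j - 4)*(j + 3)*(j + 2)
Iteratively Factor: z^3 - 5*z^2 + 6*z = (z)*(z^2 - 5*z + 6) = z*(z - 2)*(z - 3)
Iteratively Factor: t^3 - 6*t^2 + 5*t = (t - 1)*(t^2 - 5*t) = t*(t - 1)*(t - 5)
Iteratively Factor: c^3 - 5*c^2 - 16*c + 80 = (c - 4)*(c^2 - c - 20) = (c - 4)*(c + 4)*(c - 5)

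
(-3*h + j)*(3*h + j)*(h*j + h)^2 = -9*h^4*j^2 - 18*h^4*j - 9*h^4 + h^2*j^4 + 2*h^2*j^3 + h^2*j^2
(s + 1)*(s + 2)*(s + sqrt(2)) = s^3 + sqrt(2)*s^2 + 3*s^2 + 2*s + 3*sqrt(2)*s + 2*sqrt(2)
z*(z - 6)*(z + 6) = z^3 - 36*z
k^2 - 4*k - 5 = (k - 5)*(k + 1)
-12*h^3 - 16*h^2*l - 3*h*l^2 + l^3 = (-6*h + l)*(h + l)*(2*h + l)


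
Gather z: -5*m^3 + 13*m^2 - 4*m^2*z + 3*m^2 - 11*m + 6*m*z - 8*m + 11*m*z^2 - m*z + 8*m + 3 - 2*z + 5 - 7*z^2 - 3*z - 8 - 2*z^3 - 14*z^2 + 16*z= -5*m^3 + 16*m^2 - 11*m - 2*z^3 + z^2*(11*m - 21) + z*(-4*m^2 + 5*m + 11)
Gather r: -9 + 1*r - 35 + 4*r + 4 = 5*r - 40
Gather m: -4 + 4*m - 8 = 4*m - 12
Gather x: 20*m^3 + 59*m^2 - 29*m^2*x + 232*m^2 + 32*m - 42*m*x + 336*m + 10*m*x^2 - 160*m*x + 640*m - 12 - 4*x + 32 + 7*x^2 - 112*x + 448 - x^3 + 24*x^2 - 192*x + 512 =20*m^3 + 291*m^2 + 1008*m - x^3 + x^2*(10*m + 31) + x*(-29*m^2 - 202*m - 308) + 980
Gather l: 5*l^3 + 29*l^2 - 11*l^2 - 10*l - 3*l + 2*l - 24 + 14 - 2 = 5*l^3 + 18*l^2 - 11*l - 12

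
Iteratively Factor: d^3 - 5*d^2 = (d)*(d^2 - 5*d) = d^2*(d - 5)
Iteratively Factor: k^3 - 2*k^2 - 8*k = (k)*(k^2 - 2*k - 8) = k*(k + 2)*(k - 4)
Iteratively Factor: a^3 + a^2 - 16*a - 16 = (a + 4)*(a^2 - 3*a - 4) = (a - 4)*(a + 4)*(a + 1)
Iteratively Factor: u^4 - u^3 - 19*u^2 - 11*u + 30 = (u + 2)*(u^3 - 3*u^2 - 13*u + 15) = (u - 5)*(u + 2)*(u^2 + 2*u - 3) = (u - 5)*(u + 2)*(u + 3)*(u - 1)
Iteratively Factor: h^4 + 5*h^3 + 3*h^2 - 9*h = (h + 3)*(h^3 + 2*h^2 - 3*h) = (h + 3)^2*(h^2 - h) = h*(h + 3)^2*(h - 1)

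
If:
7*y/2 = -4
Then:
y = -8/7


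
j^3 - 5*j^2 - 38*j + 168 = (j - 7)*(j - 4)*(j + 6)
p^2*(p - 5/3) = p^3 - 5*p^2/3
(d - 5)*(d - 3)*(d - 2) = d^3 - 10*d^2 + 31*d - 30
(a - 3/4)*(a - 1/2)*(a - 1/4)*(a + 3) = a^4 + 3*a^3/2 - 61*a^2/16 + 63*a/32 - 9/32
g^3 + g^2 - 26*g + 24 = (g - 4)*(g - 1)*(g + 6)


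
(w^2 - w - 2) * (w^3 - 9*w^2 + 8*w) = w^5 - 10*w^4 + 15*w^3 + 10*w^2 - 16*w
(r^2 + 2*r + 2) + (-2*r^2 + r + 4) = -r^2 + 3*r + 6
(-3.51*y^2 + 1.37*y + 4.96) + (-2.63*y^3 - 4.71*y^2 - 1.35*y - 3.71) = -2.63*y^3 - 8.22*y^2 + 0.02*y + 1.25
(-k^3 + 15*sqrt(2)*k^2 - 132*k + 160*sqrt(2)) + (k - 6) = -k^3 + 15*sqrt(2)*k^2 - 131*k - 6 + 160*sqrt(2)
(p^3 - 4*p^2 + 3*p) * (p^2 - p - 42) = p^5 - 5*p^4 - 35*p^3 + 165*p^2 - 126*p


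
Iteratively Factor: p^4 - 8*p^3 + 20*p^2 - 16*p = (p - 2)*(p^3 - 6*p^2 + 8*p) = (p - 2)^2*(p^2 - 4*p) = p*(p - 2)^2*(p - 4)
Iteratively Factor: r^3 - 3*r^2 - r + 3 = (r - 1)*(r^2 - 2*r - 3) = (r - 1)*(r + 1)*(r - 3)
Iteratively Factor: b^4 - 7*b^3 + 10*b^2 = (b)*(b^3 - 7*b^2 + 10*b) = b*(b - 2)*(b^2 - 5*b) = b^2*(b - 2)*(b - 5)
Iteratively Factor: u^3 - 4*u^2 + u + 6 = (u - 3)*(u^2 - u - 2) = (u - 3)*(u + 1)*(u - 2)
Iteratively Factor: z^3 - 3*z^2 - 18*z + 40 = (z - 2)*(z^2 - z - 20) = (z - 2)*(z + 4)*(z - 5)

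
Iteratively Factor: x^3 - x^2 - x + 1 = (x + 1)*(x^2 - 2*x + 1) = (x - 1)*(x + 1)*(x - 1)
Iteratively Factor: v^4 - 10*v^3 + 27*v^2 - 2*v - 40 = (v - 5)*(v^3 - 5*v^2 + 2*v + 8) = (v - 5)*(v + 1)*(v^2 - 6*v + 8) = (v - 5)*(v - 4)*(v + 1)*(v - 2)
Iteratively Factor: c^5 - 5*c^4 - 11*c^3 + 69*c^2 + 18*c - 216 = (c - 4)*(c^4 - c^3 - 15*c^2 + 9*c + 54) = (c - 4)*(c + 3)*(c^3 - 4*c^2 - 3*c + 18) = (c - 4)*(c - 3)*(c + 3)*(c^2 - c - 6) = (c - 4)*(c - 3)^2*(c + 3)*(c + 2)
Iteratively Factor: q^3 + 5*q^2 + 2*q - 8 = (q - 1)*(q^2 + 6*q + 8) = (q - 1)*(q + 4)*(q + 2)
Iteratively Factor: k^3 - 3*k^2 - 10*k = (k)*(k^2 - 3*k - 10) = k*(k + 2)*(k - 5)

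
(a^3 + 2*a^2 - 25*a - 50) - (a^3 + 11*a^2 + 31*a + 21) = -9*a^2 - 56*a - 71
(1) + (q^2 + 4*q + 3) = q^2 + 4*q + 4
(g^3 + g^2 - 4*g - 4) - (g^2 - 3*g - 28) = g^3 - g + 24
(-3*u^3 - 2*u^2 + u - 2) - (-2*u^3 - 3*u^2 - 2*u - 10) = -u^3 + u^2 + 3*u + 8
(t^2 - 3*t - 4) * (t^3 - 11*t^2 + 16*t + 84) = t^5 - 14*t^4 + 45*t^3 + 80*t^2 - 316*t - 336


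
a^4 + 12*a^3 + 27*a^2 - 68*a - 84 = (a - 2)*(a + 1)*(a + 6)*(a + 7)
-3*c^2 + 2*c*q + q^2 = (-c + q)*(3*c + q)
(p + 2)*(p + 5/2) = p^2 + 9*p/2 + 5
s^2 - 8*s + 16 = (s - 4)^2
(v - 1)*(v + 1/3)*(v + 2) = v^3 + 4*v^2/3 - 5*v/3 - 2/3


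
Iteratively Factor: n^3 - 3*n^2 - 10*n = (n)*(n^2 - 3*n - 10) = n*(n - 5)*(n + 2)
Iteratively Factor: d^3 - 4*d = (d + 2)*(d^2 - 2*d) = d*(d + 2)*(d - 2)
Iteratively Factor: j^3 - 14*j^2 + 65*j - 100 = (j - 4)*(j^2 - 10*j + 25) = (j - 5)*(j - 4)*(j - 5)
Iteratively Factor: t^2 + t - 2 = (t + 2)*(t - 1)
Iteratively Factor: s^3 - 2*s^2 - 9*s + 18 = (s - 2)*(s^2 - 9) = (s - 2)*(s + 3)*(s - 3)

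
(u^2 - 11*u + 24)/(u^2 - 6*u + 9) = (u - 8)/(u - 3)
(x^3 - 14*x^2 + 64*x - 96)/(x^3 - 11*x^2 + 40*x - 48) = (x - 6)/(x - 3)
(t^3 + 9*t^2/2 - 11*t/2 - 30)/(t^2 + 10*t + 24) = (2*t^2 + t - 15)/(2*(t + 6))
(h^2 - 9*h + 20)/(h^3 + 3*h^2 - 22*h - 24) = (h - 5)/(h^2 + 7*h + 6)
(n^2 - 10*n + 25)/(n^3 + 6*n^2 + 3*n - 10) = (n^2 - 10*n + 25)/(n^3 + 6*n^2 + 3*n - 10)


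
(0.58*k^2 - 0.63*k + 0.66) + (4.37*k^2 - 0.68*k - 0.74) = 4.95*k^2 - 1.31*k - 0.08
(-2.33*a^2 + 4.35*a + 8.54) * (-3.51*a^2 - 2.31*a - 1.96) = 8.1783*a^4 - 9.8862*a^3 - 35.4571*a^2 - 28.2534*a - 16.7384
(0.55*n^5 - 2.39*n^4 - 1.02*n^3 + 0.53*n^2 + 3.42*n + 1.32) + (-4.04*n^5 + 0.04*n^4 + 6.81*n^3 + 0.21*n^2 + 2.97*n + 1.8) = -3.49*n^5 - 2.35*n^4 + 5.79*n^3 + 0.74*n^2 + 6.39*n + 3.12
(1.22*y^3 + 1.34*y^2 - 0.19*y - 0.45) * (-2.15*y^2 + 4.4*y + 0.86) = -2.623*y^5 + 2.487*y^4 + 7.3537*y^3 + 1.2839*y^2 - 2.1434*y - 0.387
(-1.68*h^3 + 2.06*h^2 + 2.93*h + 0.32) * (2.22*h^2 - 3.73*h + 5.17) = -3.7296*h^5 + 10.8396*h^4 - 9.8648*h^3 + 0.431699999999999*h^2 + 13.9545*h + 1.6544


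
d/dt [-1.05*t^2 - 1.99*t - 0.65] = -2.1*t - 1.99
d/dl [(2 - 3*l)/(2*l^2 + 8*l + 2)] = (3*l^2 - 4*l - 11)/(2*(l^4 + 8*l^3 + 18*l^2 + 8*l + 1))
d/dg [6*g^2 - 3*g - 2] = 12*g - 3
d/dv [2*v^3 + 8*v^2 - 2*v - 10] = 6*v^2 + 16*v - 2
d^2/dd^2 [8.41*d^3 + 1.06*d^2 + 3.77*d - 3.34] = 50.46*d + 2.12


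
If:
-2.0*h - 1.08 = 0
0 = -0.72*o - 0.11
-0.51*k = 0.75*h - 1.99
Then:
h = -0.54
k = 4.70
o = -0.15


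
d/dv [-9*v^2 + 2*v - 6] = 2 - 18*v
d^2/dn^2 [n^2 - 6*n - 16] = 2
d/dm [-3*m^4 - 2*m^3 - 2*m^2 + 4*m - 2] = -12*m^3 - 6*m^2 - 4*m + 4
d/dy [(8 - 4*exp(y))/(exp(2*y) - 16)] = 4*(2*(exp(y) - 2)*exp(y) - exp(2*y) + 16)*exp(y)/(exp(2*y) - 16)^2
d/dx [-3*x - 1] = -3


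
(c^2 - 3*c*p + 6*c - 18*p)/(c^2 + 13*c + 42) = (c - 3*p)/(c + 7)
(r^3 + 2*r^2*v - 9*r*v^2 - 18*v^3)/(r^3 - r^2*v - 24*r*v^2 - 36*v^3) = (r - 3*v)/(r - 6*v)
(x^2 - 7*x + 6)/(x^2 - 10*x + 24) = (x - 1)/(x - 4)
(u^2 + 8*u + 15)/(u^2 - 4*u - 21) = (u + 5)/(u - 7)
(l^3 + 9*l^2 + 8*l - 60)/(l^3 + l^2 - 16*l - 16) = (l^3 + 9*l^2 + 8*l - 60)/(l^3 + l^2 - 16*l - 16)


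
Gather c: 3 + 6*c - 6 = 6*c - 3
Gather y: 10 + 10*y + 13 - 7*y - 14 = 3*y + 9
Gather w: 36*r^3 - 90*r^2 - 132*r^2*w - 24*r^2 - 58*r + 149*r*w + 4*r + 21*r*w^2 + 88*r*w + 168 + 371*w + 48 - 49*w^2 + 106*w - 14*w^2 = 36*r^3 - 114*r^2 - 54*r + w^2*(21*r - 63) + w*(-132*r^2 + 237*r + 477) + 216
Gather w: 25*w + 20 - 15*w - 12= 10*w + 8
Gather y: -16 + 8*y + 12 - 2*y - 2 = 6*y - 6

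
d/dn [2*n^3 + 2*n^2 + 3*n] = 6*n^2 + 4*n + 3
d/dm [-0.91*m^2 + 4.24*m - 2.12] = 4.24 - 1.82*m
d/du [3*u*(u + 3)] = 6*u + 9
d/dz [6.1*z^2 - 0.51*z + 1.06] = 12.2*z - 0.51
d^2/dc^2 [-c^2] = -2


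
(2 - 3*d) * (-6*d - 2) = 18*d^2 - 6*d - 4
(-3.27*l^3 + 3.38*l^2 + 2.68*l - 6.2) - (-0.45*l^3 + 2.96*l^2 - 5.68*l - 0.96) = -2.82*l^3 + 0.42*l^2 + 8.36*l - 5.24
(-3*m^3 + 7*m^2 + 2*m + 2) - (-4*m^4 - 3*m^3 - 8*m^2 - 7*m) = 4*m^4 + 15*m^2 + 9*m + 2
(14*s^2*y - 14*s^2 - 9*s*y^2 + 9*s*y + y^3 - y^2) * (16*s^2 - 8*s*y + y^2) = 224*s^4*y - 224*s^4 - 256*s^3*y^2 + 256*s^3*y + 102*s^2*y^3 - 102*s^2*y^2 - 17*s*y^4 + 17*s*y^3 + y^5 - y^4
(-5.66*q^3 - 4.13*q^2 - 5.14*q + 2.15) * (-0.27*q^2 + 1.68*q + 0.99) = 1.5282*q^5 - 8.3937*q^4 - 11.154*q^3 - 13.3044*q^2 - 1.4766*q + 2.1285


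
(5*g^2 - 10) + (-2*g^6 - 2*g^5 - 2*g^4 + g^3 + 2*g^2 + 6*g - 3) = -2*g^6 - 2*g^5 - 2*g^4 + g^3 + 7*g^2 + 6*g - 13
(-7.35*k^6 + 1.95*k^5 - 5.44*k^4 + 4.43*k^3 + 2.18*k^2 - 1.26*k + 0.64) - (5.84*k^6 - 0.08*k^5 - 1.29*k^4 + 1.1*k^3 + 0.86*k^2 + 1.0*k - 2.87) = -13.19*k^6 + 2.03*k^5 - 4.15*k^4 + 3.33*k^3 + 1.32*k^2 - 2.26*k + 3.51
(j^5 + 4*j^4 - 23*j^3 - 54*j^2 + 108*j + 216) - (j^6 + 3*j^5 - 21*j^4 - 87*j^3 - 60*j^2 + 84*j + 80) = -j^6 - 2*j^5 + 25*j^4 + 64*j^3 + 6*j^2 + 24*j + 136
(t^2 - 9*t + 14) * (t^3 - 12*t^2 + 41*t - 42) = t^5 - 21*t^4 + 163*t^3 - 579*t^2 + 952*t - 588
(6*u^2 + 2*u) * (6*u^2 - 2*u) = 36*u^4 - 4*u^2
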